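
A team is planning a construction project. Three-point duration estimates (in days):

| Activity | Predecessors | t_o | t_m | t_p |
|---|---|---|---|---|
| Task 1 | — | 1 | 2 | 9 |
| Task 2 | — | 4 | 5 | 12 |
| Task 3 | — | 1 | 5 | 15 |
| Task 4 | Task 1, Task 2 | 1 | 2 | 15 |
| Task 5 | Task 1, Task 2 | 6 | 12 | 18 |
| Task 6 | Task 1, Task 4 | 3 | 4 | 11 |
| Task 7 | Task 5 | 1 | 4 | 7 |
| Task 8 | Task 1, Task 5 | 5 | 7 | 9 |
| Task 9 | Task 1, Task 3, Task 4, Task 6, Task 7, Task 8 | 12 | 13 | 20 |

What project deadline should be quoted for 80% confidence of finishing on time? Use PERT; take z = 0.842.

te_Task 1 = (1 + 4·2 + 9)/6 = 18/6 = 3; σ²_Task 1 = ((9−1)/6)² = 1.778
te_Task 2 = (4 + 4·5 + 12)/6 = 36/6 = 6; σ²_Task 2 = ((12−4)/6)² = 1.778
te_Task 3 = (1 + 4·5 + 15)/6 = 36/6 = 6; σ²_Task 3 = ((15−1)/6)² = 5.444
te_Task 4 = (1 + 4·2 + 15)/6 = 24/6 = 4; σ²_Task 4 = ((15−1)/6)² = 5.444
te_Task 5 = (6 + 4·12 + 18)/6 = 72/6 = 12; σ²_Task 5 = ((18−6)/6)² = 4.000
te_Task 6 = (3 + 4·4 + 11)/6 = 30/6 = 5; σ²_Task 6 = ((11−3)/6)² = 1.778
te_Task 7 = (1 + 4·4 + 7)/6 = 24/6 = 4; σ²_Task 7 = ((7−1)/6)² = 1.000
te_Task 8 = (5 + 4·7 + 9)/6 = 42/6 = 7; σ²_Task 8 = ((9−5)/6)² = 0.444
te_Task 9 = (12 + 4·13 + 20)/6 = 84/6 = 14; σ²_Task 9 = ((20−12)/6)² = 1.778

Forward pass:
ES_Task 1 = 0; EF_Task 1 = 3
ES_Task 2 = 0; EF_Task 2 = 6
ES_Task 3 = 0; EF_Task 3 = 6
ES_Task 4 = max(EF_Task 1=3, EF_Task 2=6) = 6; EF_Task 4 = 6+4 = 10
ES_Task 5 = max(EF_Task 1=3, EF_Task 2=6) = 6; EF_Task 5 = 6+12 = 18
ES_Task 6 = max(EF_Task 1=3, EF_Task 4=10) = 10; EF_Task 6 = 10+5 = 15
ES_Task 7 = 18; EF_Task 7 = 18+4 = 22
ES_Task 8 = max(EF_Task 1=3, EF_Task 5=18) = 18; EF_Task 8 = 18+7 = 25
ES_Task 9 = max(EF_Task 1=3, EF_Task 3=6, EF_Task 4=10, EF_Task 6=15, EF_Task 7=22, EF_Task 8=25) = 25; EF_Task 9 = 25+14 = 39
Expected project duration μ = 39 days. Critical path: Task 2 → Task 5 → Task 8 → Task 9.

Variance along critical path = 1.778 + 4.000 + 0.444 + 1.778 = 8.000; σ = 2.828 days.
D = μ + z·σ = 39 + 0.842·2.828 = 41.4 days

41.4 days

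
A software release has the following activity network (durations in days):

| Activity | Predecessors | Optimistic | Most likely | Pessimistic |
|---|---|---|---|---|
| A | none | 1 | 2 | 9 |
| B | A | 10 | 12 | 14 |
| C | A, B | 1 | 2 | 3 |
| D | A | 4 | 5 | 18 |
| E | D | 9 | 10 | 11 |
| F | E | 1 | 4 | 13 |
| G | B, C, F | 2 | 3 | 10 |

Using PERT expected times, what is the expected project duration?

te_A = (1 + 4·2 + 9)/6 = 18/6 = 3
te_B = (10 + 4·12 + 14)/6 = 72/6 = 12
te_C = (1 + 4·2 + 3)/6 = 12/6 = 2
te_D = (4 + 4·5 + 18)/6 = 42/6 = 7
te_E = (9 + 4·10 + 11)/6 = 60/6 = 10
te_F = (1 + 4·4 + 13)/6 = 30/6 = 5
te_G = (2 + 4·3 + 10)/6 = 24/6 = 4

Forward pass:
ES_A = 0; EF_A = 3
ES_B = 3; EF_B = 3+12 = 15
ES_C = max(EF_A=3, EF_B=15) = 15; EF_C = 15+2 = 17
ES_D = 3; EF_D = 3+7 = 10
ES_E = 10; EF_E = 10+10 = 20
ES_F = 20; EF_F = 20+5 = 25
ES_G = max(EF_B=15, EF_C=17, EF_F=25) = 25; EF_G = 25+4 = 29
Expected project duration μ = 29 days. Critical path: A → D → E → F → G.

29 days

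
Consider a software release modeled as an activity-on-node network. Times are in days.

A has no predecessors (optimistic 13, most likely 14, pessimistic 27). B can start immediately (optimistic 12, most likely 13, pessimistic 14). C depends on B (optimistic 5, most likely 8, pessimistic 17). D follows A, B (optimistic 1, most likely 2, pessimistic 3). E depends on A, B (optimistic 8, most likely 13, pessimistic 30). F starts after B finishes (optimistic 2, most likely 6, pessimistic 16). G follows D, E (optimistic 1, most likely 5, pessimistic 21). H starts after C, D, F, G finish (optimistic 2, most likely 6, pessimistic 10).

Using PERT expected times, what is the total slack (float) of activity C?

te_A = (13 + 4·14 + 27)/6 = 96/6 = 16
te_B = (12 + 4·13 + 14)/6 = 78/6 = 13
te_C = (5 + 4·8 + 17)/6 = 54/6 = 9
te_D = (1 + 4·2 + 3)/6 = 12/6 = 2
te_E = (8 + 4·13 + 30)/6 = 90/6 = 15
te_F = (2 + 4·6 + 16)/6 = 42/6 = 7
te_G = (1 + 4·5 + 21)/6 = 42/6 = 7
te_H = (2 + 4·6 + 10)/6 = 36/6 = 6

Forward pass:
ES_A = 0; EF_A = 16
ES_B = 0; EF_B = 13
ES_C = 13; EF_C = 13+9 = 22
ES_D = max(EF_A=16, EF_B=13) = 16; EF_D = 16+2 = 18
ES_E = max(EF_A=16, EF_B=13) = 16; EF_E = 16+15 = 31
ES_F = 13; EF_F = 13+7 = 20
ES_G = max(EF_D=18, EF_E=31) = 31; EF_G = 31+7 = 38
ES_H = max(EF_C=22, EF_D=18, EF_F=20, EF_G=38) = 38; EF_H = 38+6 = 44
Expected project duration μ = 44 days. Critical path: A → E → G → H.

Backward pass:
LF_H = 44; LS_H = 44−6 = 38
LF_G = LS_H = 38; LS_G = 38−7 = 31
LF_F = LS_H = 38; LS_F = 38−7 = 31
LF_E = LS_G = 31; LS_E = 31−15 = 16
LF_D = min(LS_G=31, LS_H=38) = 31; LS_D = 31−2 = 29
LF_C = LS_H = 38; LS_C = 38−9 = 29
LF_B = min(LS_C=29, LS_D=29, LS_E=16, LS_F=31) = 16; LS_B = 16−13 = 3
LF_A = min(LS_D=29, LS_E=16) = 16; LS_A = 16−16 = 0
Slack_C = LS_C − ES_C = 29 − 13 = 16

16 days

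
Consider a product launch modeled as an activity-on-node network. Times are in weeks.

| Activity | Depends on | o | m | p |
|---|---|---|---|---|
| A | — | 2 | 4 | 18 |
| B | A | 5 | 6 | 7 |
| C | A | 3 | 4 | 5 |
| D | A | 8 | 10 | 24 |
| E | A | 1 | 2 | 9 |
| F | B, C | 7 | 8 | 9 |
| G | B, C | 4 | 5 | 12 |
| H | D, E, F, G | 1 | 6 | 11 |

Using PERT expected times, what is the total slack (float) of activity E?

te_A = (2 + 4·4 + 18)/6 = 36/6 = 6
te_B = (5 + 4·6 + 7)/6 = 36/6 = 6
te_C = (3 + 4·4 + 5)/6 = 24/6 = 4
te_D = (8 + 4·10 + 24)/6 = 72/6 = 12
te_E = (1 + 4·2 + 9)/6 = 18/6 = 3
te_F = (7 + 4·8 + 9)/6 = 48/6 = 8
te_G = (4 + 4·5 + 12)/6 = 36/6 = 6
te_H = (1 + 4·6 + 11)/6 = 36/6 = 6

Forward pass:
ES_A = 0; EF_A = 6
ES_B = 6; EF_B = 6+6 = 12
ES_C = 6; EF_C = 6+4 = 10
ES_D = 6; EF_D = 6+12 = 18
ES_E = 6; EF_E = 6+3 = 9
ES_F = max(EF_B=12, EF_C=10) = 12; EF_F = 12+8 = 20
ES_G = max(EF_B=12, EF_C=10) = 12; EF_G = 12+6 = 18
ES_H = max(EF_D=18, EF_E=9, EF_F=20, EF_G=18) = 20; EF_H = 20+6 = 26
Expected project duration μ = 26 weeks. Critical path: A → B → F → H.

Backward pass:
LF_H = 26; LS_H = 26−6 = 20
LF_G = LS_H = 20; LS_G = 20−6 = 14
LF_F = LS_H = 20; LS_F = 20−8 = 12
LF_E = LS_H = 20; LS_E = 20−3 = 17
LF_D = LS_H = 20; LS_D = 20−12 = 8
LF_C = min(LS_F=12, LS_G=14) = 12; LS_C = 12−4 = 8
LF_B = min(LS_F=12, LS_G=14) = 12; LS_B = 12−6 = 6
LF_A = min(LS_B=6, LS_C=8, LS_D=8, LS_E=17) = 6; LS_A = 6−6 = 0
Slack_E = LS_E − ES_E = 17 − 6 = 11

11 weeks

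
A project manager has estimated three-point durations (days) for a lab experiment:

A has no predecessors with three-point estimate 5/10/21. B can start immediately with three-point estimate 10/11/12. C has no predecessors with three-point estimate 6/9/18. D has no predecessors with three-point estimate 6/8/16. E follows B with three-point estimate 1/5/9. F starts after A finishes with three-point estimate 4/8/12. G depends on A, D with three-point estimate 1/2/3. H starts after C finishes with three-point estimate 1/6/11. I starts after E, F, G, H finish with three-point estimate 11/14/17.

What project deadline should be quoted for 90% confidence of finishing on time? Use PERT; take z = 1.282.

37.0 days

te_A = (5 + 4·10 + 21)/6 = 66/6 = 11; σ²_A = ((21−5)/6)² = 7.111
te_B = (10 + 4·11 + 12)/6 = 66/6 = 11; σ²_B = ((12−10)/6)² = 0.111
te_C = (6 + 4·9 + 18)/6 = 60/6 = 10; σ²_C = ((18−6)/6)² = 4.000
te_D = (6 + 4·8 + 16)/6 = 54/6 = 9; σ²_D = ((16−6)/6)² = 2.778
te_E = (1 + 4·5 + 9)/6 = 30/6 = 5; σ²_E = ((9−1)/6)² = 1.778
te_F = (4 + 4·8 + 12)/6 = 48/6 = 8; σ²_F = ((12−4)/6)² = 1.778
te_G = (1 + 4·2 + 3)/6 = 12/6 = 2; σ²_G = ((3−1)/6)² = 0.111
te_H = (1 + 4·6 + 11)/6 = 36/6 = 6; σ²_H = ((11−1)/6)² = 2.778
te_I = (11 + 4·14 + 17)/6 = 84/6 = 14; σ²_I = ((17−11)/6)² = 1.000

Forward pass:
ES_A = 0; EF_A = 11
ES_B = 0; EF_B = 11
ES_C = 0; EF_C = 10
ES_D = 0; EF_D = 9
ES_E = 11; EF_E = 11+5 = 16
ES_F = 11; EF_F = 11+8 = 19
ES_G = max(EF_A=11, EF_D=9) = 11; EF_G = 11+2 = 13
ES_H = 10; EF_H = 10+6 = 16
ES_I = max(EF_E=16, EF_F=19, EF_G=13, EF_H=16) = 19; EF_I = 19+14 = 33
Expected project duration μ = 33 days. Critical path: A → F → I.

Variance along critical path = 7.111 + 1.778 + 1.000 = 9.889; σ = 3.145 days.
D = μ + z·σ = 33 + 1.282·3.145 = 37.0 days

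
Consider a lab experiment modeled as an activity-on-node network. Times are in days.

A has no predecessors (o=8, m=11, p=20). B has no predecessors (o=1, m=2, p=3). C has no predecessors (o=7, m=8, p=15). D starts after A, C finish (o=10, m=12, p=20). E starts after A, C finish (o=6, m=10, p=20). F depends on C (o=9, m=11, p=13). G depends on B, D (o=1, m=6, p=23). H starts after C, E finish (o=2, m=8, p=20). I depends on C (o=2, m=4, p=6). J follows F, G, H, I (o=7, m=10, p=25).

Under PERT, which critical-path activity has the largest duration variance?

te_A = (8 + 4·11 + 20)/6 = 72/6 = 12; σ²_A = ((20−8)/6)² = 4.000
te_B = (1 + 4·2 + 3)/6 = 12/6 = 2; σ²_B = ((3−1)/6)² = 0.111
te_C = (7 + 4·8 + 15)/6 = 54/6 = 9; σ²_C = ((15−7)/6)² = 1.778
te_D = (10 + 4·12 + 20)/6 = 78/6 = 13; σ²_D = ((20−10)/6)² = 2.778
te_E = (6 + 4·10 + 20)/6 = 66/6 = 11; σ²_E = ((20−6)/6)² = 5.444
te_F = (9 + 4·11 + 13)/6 = 66/6 = 11; σ²_F = ((13−9)/6)² = 0.444
te_G = (1 + 4·6 + 23)/6 = 48/6 = 8; σ²_G = ((23−1)/6)² = 13.444
te_H = (2 + 4·8 + 20)/6 = 54/6 = 9; σ²_H = ((20−2)/6)² = 9.000
te_I = (2 + 4·4 + 6)/6 = 24/6 = 4; σ²_I = ((6−2)/6)² = 0.444
te_J = (7 + 4·10 + 25)/6 = 72/6 = 12; σ²_J = ((25−7)/6)² = 9.000

Forward pass:
ES_A = 0; EF_A = 12
ES_B = 0; EF_B = 2
ES_C = 0; EF_C = 9
ES_D = max(EF_A=12, EF_C=9) = 12; EF_D = 12+13 = 25
ES_E = max(EF_A=12, EF_C=9) = 12; EF_E = 12+11 = 23
ES_F = 9; EF_F = 9+11 = 20
ES_G = max(EF_B=2, EF_D=25) = 25; EF_G = 25+8 = 33
ES_H = max(EF_C=9, EF_E=23) = 23; EF_H = 23+9 = 32
ES_I = 9; EF_I = 9+4 = 13
ES_J = max(EF_F=20, EF_G=33, EF_H=32, EF_I=13) = 33; EF_J = 33+12 = 45
Expected project duration μ = 45 days. Critical path: A → D → G → J.

Variances on critical path: σ²_A=4.000, σ²_D=2.778, σ²_G=13.444, σ²_J=9.000.
Largest is σ²_G = 13.444.

G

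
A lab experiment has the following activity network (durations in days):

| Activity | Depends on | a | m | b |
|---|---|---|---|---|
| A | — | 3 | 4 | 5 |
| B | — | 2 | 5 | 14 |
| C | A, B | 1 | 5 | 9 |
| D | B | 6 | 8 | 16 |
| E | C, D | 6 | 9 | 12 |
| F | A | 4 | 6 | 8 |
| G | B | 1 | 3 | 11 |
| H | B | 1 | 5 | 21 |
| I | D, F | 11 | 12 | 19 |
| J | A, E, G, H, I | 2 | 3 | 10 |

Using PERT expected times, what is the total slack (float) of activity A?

5 days

te_A = (3 + 4·4 + 5)/6 = 24/6 = 4
te_B = (2 + 4·5 + 14)/6 = 36/6 = 6
te_C = (1 + 4·5 + 9)/6 = 30/6 = 5
te_D = (6 + 4·8 + 16)/6 = 54/6 = 9
te_E = (6 + 4·9 + 12)/6 = 54/6 = 9
te_F = (4 + 4·6 + 8)/6 = 36/6 = 6
te_G = (1 + 4·3 + 11)/6 = 24/6 = 4
te_H = (1 + 4·5 + 21)/6 = 42/6 = 7
te_I = (11 + 4·12 + 19)/6 = 78/6 = 13
te_J = (2 + 4·3 + 10)/6 = 24/6 = 4

Forward pass:
ES_A = 0; EF_A = 4
ES_B = 0; EF_B = 6
ES_C = max(EF_A=4, EF_B=6) = 6; EF_C = 6+5 = 11
ES_D = 6; EF_D = 6+9 = 15
ES_E = max(EF_C=11, EF_D=15) = 15; EF_E = 15+9 = 24
ES_F = 4; EF_F = 4+6 = 10
ES_G = 6; EF_G = 6+4 = 10
ES_H = 6; EF_H = 6+7 = 13
ES_I = max(EF_D=15, EF_F=10) = 15; EF_I = 15+13 = 28
ES_J = max(EF_A=4, EF_E=24, EF_G=10, EF_H=13, EF_I=28) = 28; EF_J = 28+4 = 32
Expected project duration μ = 32 days. Critical path: B → D → I → J.

Backward pass:
LF_J = 32; LS_J = 32−4 = 28
LF_I = LS_J = 28; LS_I = 28−13 = 15
LF_H = LS_J = 28; LS_H = 28−7 = 21
LF_G = LS_J = 28; LS_G = 28−4 = 24
LF_F = LS_I = 15; LS_F = 15−6 = 9
LF_E = LS_J = 28; LS_E = 28−9 = 19
LF_D = min(LS_E=19, LS_I=15) = 15; LS_D = 15−9 = 6
LF_C = LS_E = 19; LS_C = 19−5 = 14
LF_B = min(LS_C=14, LS_D=6, LS_G=24, LS_H=21) = 6; LS_B = 6−6 = 0
LF_A = min(LS_C=14, LS_F=9, LS_J=28) = 9; LS_A = 9−4 = 5
Slack_A = LS_A − ES_A = 5 − 0 = 5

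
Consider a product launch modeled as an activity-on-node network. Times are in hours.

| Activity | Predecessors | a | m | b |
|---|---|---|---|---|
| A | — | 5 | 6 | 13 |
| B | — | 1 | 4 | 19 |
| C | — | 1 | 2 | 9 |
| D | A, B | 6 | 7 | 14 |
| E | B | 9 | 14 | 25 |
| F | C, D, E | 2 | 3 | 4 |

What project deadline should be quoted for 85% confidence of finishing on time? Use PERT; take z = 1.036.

28.2 hours

te_A = (5 + 4·6 + 13)/6 = 42/6 = 7; σ²_A = ((13−5)/6)² = 1.778
te_B = (1 + 4·4 + 19)/6 = 36/6 = 6; σ²_B = ((19−1)/6)² = 9.000
te_C = (1 + 4·2 + 9)/6 = 18/6 = 3; σ²_C = ((9−1)/6)² = 1.778
te_D = (6 + 4·7 + 14)/6 = 48/6 = 8; σ²_D = ((14−6)/6)² = 1.778
te_E = (9 + 4·14 + 25)/6 = 90/6 = 15; σ²_E = ((25−9)/6)² = 7.111
te_F = (2 + 4·3 + 4)/6 = 18/6 = 3; σ²_F = ((4−2)/6)² = 0.111

Forward pass:
ES_A = 0; EF_A = 7
ES_B = 0; EF_B = 6
ES_C = 0; EF_C = 3
ES_D = max(EF_A=7, EF_B=6) = 7; EF_D = 7+8 = 15
ES_E = 6; EF_E = 6+15 = 21
ES_F = max(EF_C=3, EF_D=15, EF_E=21) = 21; EF_F = 21+3 = 24
Expected project duration μ = 24 hours. Critical path: B → E → F.

Variance along critical path = 9.000 + 7.111 + 0.111 = 16.222; σ = 4.028 hours.
D = μ + z·σ = 24 + 1.036·4.028 = 28.2 hours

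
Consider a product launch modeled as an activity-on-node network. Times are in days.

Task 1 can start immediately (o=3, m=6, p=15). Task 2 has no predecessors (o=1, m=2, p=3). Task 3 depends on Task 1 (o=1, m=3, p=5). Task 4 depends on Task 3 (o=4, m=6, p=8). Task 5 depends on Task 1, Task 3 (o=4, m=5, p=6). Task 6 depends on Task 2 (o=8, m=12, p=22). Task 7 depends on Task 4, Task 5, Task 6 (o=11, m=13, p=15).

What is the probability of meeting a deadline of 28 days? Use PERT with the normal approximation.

te_Task 1 = (3 + 4·6 + 15)/6 = 42/6 = 7; σ²_Task 1 = ((15−3)/6)² = 4.000
te_Task 2 = (1 + 4·2 + 3)/6 = 12/6 = 2; σ²_Task 2 = ((3−1)/6)² = 0.111
te_Task 3 = (1 + 4·3 + 5)/6 = 18/6 = 3; σ²_Task 3 = ((5−1)/6)² = 0.444
te_Task 4 = (4 + 4·6 + 8)/6 = 36/6 = 6; σ²_Task 4 = ((8−4)/6)² = 0.444
te_Task 5 = (4 + 4·5 + 6)/6 = 30/6 = 5; σ²_Task 5 = ((6−4)/6)² = 0.111
te_Task 6 = (8 + 4·12 + 22)/6 = 78/6 = 13; σ²_Task 6 = ((22−8)/6)² = 5.444
te_Task 7 = (11 + 4·13 + 15)/6 = 78/6 = 13; σ²_Task 7 = ((15−11)/6)² = 0.444

Forward pass:
ES_Task 1 = 0; EF_Task 1 = 7
ES_Task 2 = 0; EF_Task 2 = 2
ES_Task 3 = 7; EF_Task 3 = 7+3 = 10
ES_Task 4 = 10; EF_Task 4 = 10+6 = 16
ES_Task 5 = max(EF_Task 1=7, EF_Task 3=10) = 10; EF_Task 5 = 10+5 = 15
ES_Task 6 = 2; EF_Task 6 = 2+13 = 15
ES_Task 7 = max(EF_Task 4=16, EF_Task 5=15, EF_Task 6=15) = 16; EF_Task 7 = 16+13 = 29
Expected project duration μ = 29 days. Critical path: Task 1 → Task 3 → Task 4 → Task 7.

Variance along critical path = 4.000 + 0.444 + 0.444 + 0.444 = 5.333; σ = √5.333 = 2.309 days.
Z = (28 − 29) / 2.309 = -0.433
P(T ≤ 28) = Φ(-0.433) ≈ 0.333

0.333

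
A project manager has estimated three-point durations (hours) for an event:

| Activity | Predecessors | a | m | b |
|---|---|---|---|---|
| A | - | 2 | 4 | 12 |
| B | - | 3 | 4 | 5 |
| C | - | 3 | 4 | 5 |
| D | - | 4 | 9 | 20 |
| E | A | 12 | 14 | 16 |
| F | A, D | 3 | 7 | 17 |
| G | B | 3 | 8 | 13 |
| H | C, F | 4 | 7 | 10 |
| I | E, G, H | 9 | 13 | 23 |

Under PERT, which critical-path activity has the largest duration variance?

te_A = (2 + 4·4 + 12)/6 = 30/6 = 5; σ²_A = ((12−2)/6)² = 2.778
te_B = (3 + 4·4 + 5)/6 = 24/6 = 4; σ²_B = ((5−3)/6)² = 0.111
te_C = (3 + 4·4 + 5)/6 = 24/6 = 4; σ²_C = ((5−3)/6)² = 0.111
te_D = (4 + 4·9 + 20)/6 = 60/6 = 10; σ²_D = ((20−4)/6)² = 7.111
te_E = (12 + 4·14 + 16)/6 = 84/6 = 14; σ²_E = ((16−12)/6)² = 0.444
te_F = (3 + 4·7 + 17)/6 = 48/6 = 8; σ²_F = ((17−3)/6)² = 5.444
te_G = (3 + 4·8 + 13)/6 = 48/6 = 8; σ²_G = ((13−3)/6)² = 2.778
te_H = (4 + 4·7 + 10)/6 = 42/6 = 7; σ²_H = ((10−4)/6)² = 1.000
te_I = (9 + 4·13 + 23)/6 = 84/6 = 14; σ²_I = ((23−9)/6)² = 5.444

Forward pass:
ES_A = 0; EF_A = 5
ES_B = 0; EF_B = 4
ES_C = 0; EF_C = 4
ES_D = 0; EF_D = 10
ES_E = 5; EF_E = 5+14 = 19
ES_F = max(EF_A=5, EF_D=10) = 10; EF_F = 10+8 = 18
ES_G = 4; EF_G = 4+8 = 12
ES_H = max(EF_C=4, EF_F=18) = 18; EF_H = 18+7 = 25
ES_I = max(EF_E=19, EF_G=12, EF_H=25) = 25; EF_I = 25+14 = 39
Expected project duration μ = 39 hours. Critical path: D → F → H → I.

Variances on critical path: σ²_D=7.111, σ²_F=5.444, σ²_H=1.000, σ²_I=5.444.
Largest is σ²_D = 7.111.

D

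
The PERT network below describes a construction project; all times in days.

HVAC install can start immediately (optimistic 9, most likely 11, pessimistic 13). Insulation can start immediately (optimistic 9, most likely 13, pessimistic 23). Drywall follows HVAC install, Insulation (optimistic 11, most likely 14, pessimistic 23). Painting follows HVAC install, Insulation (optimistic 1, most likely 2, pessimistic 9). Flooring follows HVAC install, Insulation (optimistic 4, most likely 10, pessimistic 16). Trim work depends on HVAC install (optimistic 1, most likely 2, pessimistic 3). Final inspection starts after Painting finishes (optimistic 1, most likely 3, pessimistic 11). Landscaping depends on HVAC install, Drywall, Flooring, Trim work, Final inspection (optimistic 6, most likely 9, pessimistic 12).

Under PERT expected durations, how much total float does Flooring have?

te_HVAC install = (9 + 4·11 + 13)/6 = 66/6 = 11
te_Insulation = (9 + 4·13 + 23)/6 = 84/6 = 14
te_Drywall = (11 + 4·14 + 23)/6 = 90/6 = 15
te_Painting = (1 + 4·2 + 9)/6 = 18/6 = 3
te_Flooring = (4 + 4·10 + 16)/6 = 60/6 = 10
te_Trim work = (1 + 4·2 + 3)/6 = 12/6 = 2
te_Final inspection = (1 + 4·3 + 11)/6 = 24/6 = 4
te_Landscaping = (6 + 4·9 + 12)/6 = 54/6 = 9

Forward pass:
ES_HVAC install = 0; EF_HVAC install = 11
ES_Insulation = 0; EF_Insulation = 14
ES_Drywall = max(EF_HVAC install=11, EF_Insulation=14) = 14; EF_Drywall = 14+15 = 29
ES_Painting = max(EF_HVAC install=11, EF_Insulation=14) = 14; EF_Painting = 14+3 = 17
ES_Flooring = max(EF_HVAC install=11, EF_Insulation=14) = 14; EF_Flooring = 14+10 = 24
ES_Trim work = 11; EF_Trim work = 11+2 = 13
ES_Final inspection = 17; EF_Final inspection = 17+4 = 21
ES_Landscaping = max(EF_HVAC install=11, EF_Drywall=29, EF_Flooring=24, EF_Trim work=13, EF_Final inspection=21) = 29; EF_Landscaping = 29+9 = 38
Expected project duration μ = 38 days. Critical path: Insulation → Drywall → Landscaping.

Backward pass:
LF_Landscaping = 38; LS_Landscaping = 38−9 = 29
LF_Final inspection = LS_Landscaping = 29; LS_Final inspection = 29−4 = 25
LF_Trim work = LS_Landscaping = 29; LS_Trim work = 29−2 = 27
LF_Flooring = LS_Landscaping = 29; LS_Flooring = 29−10 = 19
LF_Painting = LS_Final inspection = 25; LS_Painting = 25−3 = 22
LF_Drywall = LS_Landscaping = 29; LS_Drywall = 29−15 = 14
LF_Insulation = min(LS_Drywall=14, LS_Painting=22, LS_Flooring=19) = 14; LS_Insulation = 14−14 = 0
LF_HVAC install = min(LS_Drywall=14, LS_Painting=22, LS_Flooring=19, LS_Trim work=27, LS_Landscaping=29) = 14; LS_HVAC install = 14−11 = 3
Slack_Flooring = LS_Flooring − ES_Flooring = 19 − 14 = 5

5 days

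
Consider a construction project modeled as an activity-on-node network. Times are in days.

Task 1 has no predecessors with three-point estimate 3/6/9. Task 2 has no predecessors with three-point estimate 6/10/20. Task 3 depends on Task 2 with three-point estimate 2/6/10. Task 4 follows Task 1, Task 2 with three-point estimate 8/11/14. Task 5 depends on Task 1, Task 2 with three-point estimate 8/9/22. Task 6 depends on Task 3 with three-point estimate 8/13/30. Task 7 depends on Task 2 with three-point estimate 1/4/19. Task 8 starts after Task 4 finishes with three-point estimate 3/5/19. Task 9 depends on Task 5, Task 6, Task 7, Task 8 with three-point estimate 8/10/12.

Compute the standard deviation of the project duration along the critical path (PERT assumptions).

4.59 days

te_Task 1 = (3 + 4·6 + 9)/6 = 36/6 = 6; σ²_Task 1 = ((9−3)/6)² = 1.000
te_Task 2 = (6 + 4·10 + 20)/6 = 66/6 = 11; σ²_Task 2 = ((20−6)/6)² = 5.444
te_Task 3 = (2 + 4·6 + 10)/6 = 36/6 = 6; σ²_Task 3 = ((10−2)/6)² = 1.778
te_Task 4 = (8 + 4·11 + 14)/6 = 66/6 = 11; σ²_Task 4 = ((14−8)/6)² = 1.000
te_Task 5 = (8 + 4·9 + 22)/6 = 66/6 = 11; σ²_Task 5 = ((22−8)/6)² = 5.444
te_Task 6 = (8 + 4·13 + 30)/6 = 90/6 = 15; σ²_Task 6 = ((30−8)/6)² = 13.444
te_Task 7 = (1 + 4·4 + 19)/6 = 36/6 = 6; σ²_Task 7 = ((19−1)/6)² = 9.000
te_Task 8 = (3 + 4·5 + 19)/6 = 42/6 = 7; σ²_Task 8 = ((19−3)/6)² = 7.111
te_Task 9 = (8 + 4·10 + 12)/6 = 60/6 = 10; σ²_Task 9 = ((12−8)/6)² = 0.444

Forward pass:
ES_Task 1 = 0; EF_Task 1 = 6
ES_Task 2 = 0; EF_Task 2 = 11
ES_Task 3 = 11; EF_Task 3 = 11+6 = 17
ES_Task 4 = max(EF_Task 1=6, EF_Task 2=11) = 11; EF_Task 4 = 11+11 = 22
ES_Task 5 = max(EF_Task 1=6, EF_Task 2=11) = 11; EF_Task 5 = 11+11 = 22
ES_Task 6 = 17; EF_Task 6 = 17+15 = 32
ES_Task 7 = 11; EF_Task 7 = 11+6 = 17
ES_Task 8 = 22; EF_Task 8 = 22+7 = 29
ES_Task 9 = max(EF_Task 5=22, EF_Task 6=32, EF_Task 7=17, EF_Task 8=29) = 32; EF_Task 9 = 32+10 = 42
Expected project duration μ = 42 days. Critical path: Task 2 → Task 3 → Task 6 → Task 9.

Variance along critical path = 5.444 + 1.778 + 13.444 + 0.444 = 21.111
σ = √21.111 = 4.595 days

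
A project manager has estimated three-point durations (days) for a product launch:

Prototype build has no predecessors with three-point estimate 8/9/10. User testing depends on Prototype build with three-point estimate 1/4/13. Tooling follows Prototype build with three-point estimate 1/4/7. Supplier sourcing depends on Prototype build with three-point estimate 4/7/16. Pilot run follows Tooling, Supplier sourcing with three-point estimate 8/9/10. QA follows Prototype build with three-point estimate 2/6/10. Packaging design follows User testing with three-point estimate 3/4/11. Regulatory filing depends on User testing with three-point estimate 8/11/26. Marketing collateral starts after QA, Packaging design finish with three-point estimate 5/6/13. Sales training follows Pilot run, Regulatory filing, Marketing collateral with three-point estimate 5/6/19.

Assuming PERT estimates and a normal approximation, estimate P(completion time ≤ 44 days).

0.982

te_Prototype build = (8 + 4·9 + 10)/6 = 54/6 = 9; σ²_Prototype build = ((10−8)/6)² = 0.111
te_User testing = (1 + 4·4 + 13)/6 = 30/6 = 5; σ²_User testing = ((13−1)/6)² = 4.000
te_Tooling = (1 + 4·4 + 7)/6 = 24/6 = 4; σ²_Tooling = ((7−1)/6)² = 1.000
te_Supplier sourcing = (4 + 4·7 + 16)/6 = 48/6 = 8; σ²_Supplier sourcing = ((16−4)/6)² = 4.000
te_Pilot run = (8 + 4·9 + 10)/6 = 54/6 = 9; σ²_Pilot run = ((10−8)/6)² = 0.111
te_QA = (2 + 4·6 + 10)/6 = 36/6 = 6; σ²_QA = ((10−2)/6)² = 1.778
te_Packaging design = (3 + 4·4 + 11)/6 = 30/6 = 5; σ²_Packaging design = ((11−3)/6)² = 1.778
te_Regulatory filing = (8 + 4·11 + 26)/6 = 78/6 = 13; σ²_Regulatory filing = ((26−8)/6)² = 9.000
te_Marketing collateral = (5 + 4·6 + 13)/6 = 42/6 = 7; σ²_Marketing collateral = ((13−5)/6)² = 1.778
te_Sales training = (5 + 4·6 + 19)/6 = 48/6 = 8; σ²_Sales training = ((19−5)/6)² = 5.444

Forward pass:
ES_Prototype build = 0; EF_Prototype build = 9
ES_User testing = 9; EF_User testing = 9+5 = 14
ES_Tooling = 9; EF_Tooling = 9+4 = 13
ES_Supplier sourcing = 9; EF_Supplier sourcing = 9+8 = 17
ES_Pilot run = max(EF_Tooling=13, EF_Supplier sourcing=17) = 17; EF_Pilot run = 17+9 = 26
ES_QA = 9; EF_QA = 9+6 = 15
ES_Packaging design = 14; EF_Packaging design = 14+5 = 19
ES_Regulatory filing = 14; EF_Regulatory filing = 14+13 = 27
ES_Marketing collateral = max(EF_QA=15, EF_Packaging design=19) = 19; EF_Marketing collateral = 19+7 = 26
ES_Sales training = max(EF_Pilot run=26, EF_Regulatory filing=27, EF_Marketing collateral=26) = 27; EF_Sales training = 27+8 = 35
Expected project duration μ = 35 days. Critical path: Prototype build → User testing → Regulatory filing → Sales training.

Variance along critical path = 0.111 + 4.000 + 9.000 + 5.444 = 18.556; σ = √18.556 = 4.308 days.
Z = (44 − 35) / 4.308 = 2.089
P(T ≤ 44) = Φ(2.089) ≈ 0.982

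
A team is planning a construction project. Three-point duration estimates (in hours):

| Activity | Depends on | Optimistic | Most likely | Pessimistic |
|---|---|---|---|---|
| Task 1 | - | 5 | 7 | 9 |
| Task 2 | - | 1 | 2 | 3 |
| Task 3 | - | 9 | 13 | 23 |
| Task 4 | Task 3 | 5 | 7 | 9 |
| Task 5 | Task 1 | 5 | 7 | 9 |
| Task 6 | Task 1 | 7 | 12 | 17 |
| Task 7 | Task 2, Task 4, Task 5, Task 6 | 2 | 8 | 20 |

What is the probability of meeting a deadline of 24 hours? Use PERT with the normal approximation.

0.060

te_Task 1 = (5 + 4·7 + 9)/6 = 42/6 = 7; σ²_Task 1 = ((9−5)/6)² = 0.444
te_Task 2 = (1 + 4·2 + 3)/6 = 12/6 = 2; σ²_Task 2 = ((3−1)/6)² = 0.111
te_Task 3 = (9 + 4·13 + 23)/6 = 84/6 = 14; σ²_Task 3 = ((23−9)/6)² = 5.444
te_Task 4 = (5 + 4·7 + 9)/6 = 42/6 = 7; σ²_Task 4 = ((9−5)/6)² = 0.444
te_Task 5 = (5 + 4·7 + 9)/6 = 42/6 = 7; σ²_Task 5 = ((9−5)/6)² = 0.444
te_Task 6 = (7 + 4·12 + 17)/6 = 72/6 = 12; σ²_Task 6 = ((17−7)/6)² = 2.778
te_Task 7 = (2 + 4·8 + 20)/6 = 54/6 = 9; σ²_Task 7 = ((20−2)/6)² = 9.000

Forward pass:
ES_Task 1 = 0; EF_Task 1 = 7
ES_Task 2 = 0; EF_Task 2 = 2
ES_Task 3 = 0; EF_Task 3 = 14
ES_Task 4 = 14; EF_Task 4 = 14+7 = 21
ES_Task 5 = 7; EF_Task 5 = 7+7 = 14
ES_Task 6 = 7; EF_Task 6 = 7+12 = 19
ES_Task 7 = max(EF_Task 2=2, EF_Task 4=21, EF_Task 5=14, EF_Task 6=19) = 21; EF_Task 7 = 21+9 = 30
Expected project duration μ = 30 hours. Critical path: Task 3 → Task 4 → Task 7.

Variance along critical path = 5.444 + 0.444 + 9.000 = 14.889; σ = √14.889 = 3.859 hours.
Z = (24 − 30) / 3.859 = -1.555
P(T ≤ 24) = Φ(-1.555) ≈ 0.060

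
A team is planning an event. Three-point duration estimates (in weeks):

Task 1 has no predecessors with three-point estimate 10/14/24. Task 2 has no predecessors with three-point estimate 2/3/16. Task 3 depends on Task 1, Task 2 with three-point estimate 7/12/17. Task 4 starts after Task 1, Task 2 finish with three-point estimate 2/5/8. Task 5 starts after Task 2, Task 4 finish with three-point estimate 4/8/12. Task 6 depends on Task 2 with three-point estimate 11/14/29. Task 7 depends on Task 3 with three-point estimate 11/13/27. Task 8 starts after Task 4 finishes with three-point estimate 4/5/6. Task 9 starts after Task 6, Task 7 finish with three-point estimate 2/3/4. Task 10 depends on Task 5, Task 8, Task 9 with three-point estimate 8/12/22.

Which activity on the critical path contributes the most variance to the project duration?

te_Task 1 = (10 + 4·14 + 24)/6 = 90/6 = 15; σ²_Task 1 = ((24−10)/6)² = 5.444
te_Task 2 = (2 + 4·3 + 16)/6 = 30/6 = 5; σ²_Task 2 = ((16−2)/6)² = 5.444
te_Task 3 = (7 + 4·12 + 17)/6 = 72/6 = 12; σ²_Task 3 = ((17−7)/6)² = 2.778
te_Task 4 = (2 + 4·5 + 8)/6 = 30/6 = 5; σ²_Task 4 = ((8−2)/6)² = 1.000
te_Task 5 = (4 + 4·8 + 12)/6 = 48/6 = 8; σ²_Task 5 = ((12−4)/6)² = 1.778
te_Task 6 = (11 + 4·14 + 29)/6 = 96/6 = 16; σ²_Task 6 = ((29−11)/6)² = 9.000
te_Task 7 = (11 + 4·13 + 27)/6 = 90/6 = 15; σ²_Task 7 = ((27−11)/6)² = 7.111
te_Task 8 = (4 + 4·5 + 6)/6 = 30/6 = 5; σ²_Task 8 = ((6−4)/6)² = 0.111
te_Task 9 = (2 + 4·3 + 4)/6 = 18/6 = 3; σ²_Task 9 = ((4−2)/6)² = 0.111
te_Task 10 = (8 + 4·12 + 22)/6 = 78/6 = 13; σ²_Task 10 = ((22−8)/6)² = 5.444

Forward pass:
ES_Task 1 = 0; EF_Task 1 = 15
ES_Task 2 = 0; EF_Task 2 = 5
ES_Task 3 = max(EF_Task 1=15, EF_Task 2=5) = 15; EF_Task 3 = 15+12 = 27
ES_Task 4 = max(EF_Task 1=15, EF_Task 2=5) = 15; EF_Task 4 = 15+5 = 20
ES_Task 5 = max(EF_Task 2=5, EF_Task 4=20) = 20; EF_Task 5 = 20+8 = 28
ES_Task 6 = 5; EF_Task 6 = 5+16 = 21
ES_Task 7 = 27; EF_Task 7 = 27+15 = 42
ES_Task 8 = 20; EF_Task 8 = 20+5 = 25
ES_Task 9 = max(EF_Task 6=21, EF_Task 7=42) = 42; EF_Task 9 = 42+3 = 45
ES_Task 10 = max(EF_Task 5=28, EF_Task 8=25, EF_Task 9=45) = 45; EF_Task 10 = 45+13 = 58
Expected project duration μ = 58 weeks. Critical path: Task 1 → Task 3 → Task 7 → Task 9 → Task 10.

Variances on critical path: σ²_Task 1=5.444, σ²_Task 3=2.778, σ²_Task 7=7.111, σ²_Task 9=0.111, σ²_Task 10=5.444.
Largest is σ²_Task 7 = 7.111.

Task 7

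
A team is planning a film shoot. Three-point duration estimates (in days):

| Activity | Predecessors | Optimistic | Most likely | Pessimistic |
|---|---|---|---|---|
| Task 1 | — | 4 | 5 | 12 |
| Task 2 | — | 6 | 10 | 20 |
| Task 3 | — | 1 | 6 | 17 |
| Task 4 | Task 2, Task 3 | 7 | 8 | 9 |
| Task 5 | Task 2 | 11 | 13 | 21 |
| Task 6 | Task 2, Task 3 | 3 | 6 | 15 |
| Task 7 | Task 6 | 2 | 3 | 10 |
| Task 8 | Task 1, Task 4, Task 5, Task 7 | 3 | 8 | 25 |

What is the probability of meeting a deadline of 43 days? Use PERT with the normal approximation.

te_Task 1 = (4 + 4·5 + 12)/6 = 36/6 = 6; σ²_Task 1 = ((12−4)/6)² = 1.778
te_Task 2 = (6 + 4·10 + 20)/6 = 66/6 = 11; σ²_Task 2 = ((20−6)/6)² = 5.444
te_Task 3 = (1 + 4·6 + 17)/6 = 42/6 = 7; σ²_Task 3 = ((17−1)/6)² = 7.111
te_Task 4 = (7 + 4·8 + 9)/6 = 48/6 = 8; σ²_Task 4 = ((9−7)/6)² = 0.111
te_Task 5 = (11 + 4·13 + 21)/6 = 84/6 = 14; σ²_Task 5 = ((21−11)/6)² = 2.778
te_Task 6 = (3 + 4·6 + 15)/6 = 42/6 = 7; σ²_Task 6 = ((15−3)/6)² = 4.000
te_Task 7 = (2 + 4·3 + 10)/6 = 24/6 = 4; σ²_Task 7 = ((10−2)/6)² = 1.778
te_Task 8 = (3 + 4·8 + 25)/6 = 60/6 = 10; σ²_Task 8 = ((25−3)/6)² = 13.444

Forward pass:
ES_Task 1 = 0; EF_Task 1 = 6
ES_Task 2 = 0; EF_Task 2 = 11
ES_Task 3 = 0; EF_Task 3 = 7
ES_Task 4 = max(EF_Task 2=11, EF_Task 3=7) = 11; EF_Task 4 = 11+8 = 19
ES_Task 5 = 11; EF_Task 5 = 11+14 = 25
ES_Task 6 = max(EF_Task 2=11, EF_Task 3=7) = 11; EF_Task 6 = 11+7 = 18
ES_Task 7 = 18; EF_Task 7 = 18+4 = 22
ES_Task 8 = max(EF_Task 1=6, EF_Task 4=19, EF_Task 5=25, EF_Task 7=22) = 25; EF_Task 8 = 25+10 = 35
Expected project duration μ = 35 days. Critical path: Task 2 → Task 5 → Task 8.

Variance along critical path = 5.444 + 2.778 + 13.444 = 21.667; σ = √21.667 = 4.655 days.
Z = (43 − 35) / 4.655 = 1.719
P(T ≤ 43) = Φ(1.719) ≈ 0.957

0.957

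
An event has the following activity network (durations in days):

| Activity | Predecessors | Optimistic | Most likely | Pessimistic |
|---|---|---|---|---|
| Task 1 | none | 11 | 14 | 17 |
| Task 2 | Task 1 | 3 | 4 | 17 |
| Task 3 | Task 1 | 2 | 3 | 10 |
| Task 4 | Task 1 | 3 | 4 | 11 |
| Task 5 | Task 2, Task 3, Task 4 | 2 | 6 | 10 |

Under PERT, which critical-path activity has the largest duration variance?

Task 2

te_Task 1 = (11 + 4·14 + 17)/6 = 84/6 = 14; σ²_Task 1 = ((17−11)/6)² = 1.000
te_Task 2 = (3 + 4·4 + 17)/6 = 36/6 = 6; σ²_Task 2 = ((17−3)/6)² = 5.444
te_Task 3 = (2 + 4·3 + 10)/6 = 24/6 = 4; σ²_Task 3 = ((10−2)/6)² = 1.778
te_Task 4 = (3 + 4·4 + 11)/6 = 30/6 = 5; σ²_Task 4 = ((11−3)/6)² = 1.778
te_Task 5 = (2 + 4·6 + 10)/6 = 36/6 = 6; σ²_Task 5 = ((10−2)/6)² = 1.778

Forward pass:
ES_Task 1 = 0; EF_Task 1 = 14
ES_Task 2 = 14; EF_Task 2 = 14+6 = 20
ES_Task 3 = 14; EF_Task 3 = 14+4 = 18
ES_Task 4 = 14; EF_Task 4 = 14+5 = 19
ES_Task 5 = max(EF_Task 2=20, EF_Task 3=18, EF_Task 4=19) = 20; EF_Task 5 = 20+6 = 26
Expected project duration μ = 26 days. Critical path: Task 1 → Task 2 → Task 5.

Variances on critical path: σ²_Task 1=1.000, σ²_Task 2=5.444, σ²_Task 5=1.778.
Largest is σ²_Task 2 = 5.444.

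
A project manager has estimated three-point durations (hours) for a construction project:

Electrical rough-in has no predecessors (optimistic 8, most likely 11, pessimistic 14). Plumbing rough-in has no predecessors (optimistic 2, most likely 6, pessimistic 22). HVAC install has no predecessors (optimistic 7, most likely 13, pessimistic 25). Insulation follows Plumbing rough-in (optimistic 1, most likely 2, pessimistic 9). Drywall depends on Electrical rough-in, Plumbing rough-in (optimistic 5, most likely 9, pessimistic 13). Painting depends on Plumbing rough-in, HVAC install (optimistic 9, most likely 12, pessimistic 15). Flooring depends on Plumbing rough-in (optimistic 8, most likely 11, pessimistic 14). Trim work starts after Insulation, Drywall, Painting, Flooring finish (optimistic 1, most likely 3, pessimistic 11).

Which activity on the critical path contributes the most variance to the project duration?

te_Electrical rough-in = (8 + 4·11 + 14)/6 = 66/6 = 11; σ²_Electrical rough-in = ((14−8)/6)² = 1.000
te_Plumbing rough-in = (2 + 4·6 + 22)/6 = 48/6 = 8; σ²_Plumbing rough-in = ((22−2)/6)² = 11.111
te_HVAC install = (7 + 4·13 + 25)/6 = 84/6 = 14; σ²_HVAC install = ((25−7)/6)² = 9.000
te_Insulation = (1 + 4·2 + 9)/6 = 18/6 = 3; σ²_Insulation = ((9−1)/6)² = 1.778
te_Drywall = (5 + 4·9 + 13)/6 = 54/6 = 9; σ²_Drywall = ((13−5)/6)² = 1.778
te_Painting = (9 + 4·12 + 15)/6 = 72/6 = 12; σ²_Painting = ((15−9)/6)² = 1.000
te_Flooring = (8 + 4·11 + 14)/6 = 66/6 = 11; σ²_Flooring = ((14−8)/6)² = 1.000
te_Trim work = (1 + 4·3 + 11)/6 = 24/6 = 4; σ²_Trim work = ((11−1)/6)² = 2.778

Forward pass:
ES_Electrical rough-in = 0; EF_Electrical rough-in = 11
ES_Plumbing rough-in = 0; EF_Plumbing rough-in = 8
ES_HVAC install = 0; EF_HVAC install = 14
ES_Insulation = 8; EF_Insulation = 8+3 = 11
ES_Drywall = max(EF_Electrical rough-in=11, EF_Plumbing rough-in=8) = 11; EF_Drywall = 11+9 = 20
ES_Painting = max(EF_Plumbing rough-in=8, EF_HVAC install=14) = 14; EF_Painting = 14+12 = 26
ES_Flooring = 8; EF_Flooring = 8+11 = 19
ES_Trim work = max(EF_Insulation=11, EF_Drywall=20, EF_Painting=26, EF_Flooring=19) = 26; EF_Trim work = 26+4 = 30
Expected project duration μ = 30 hours. Critical path: HVAC install → Painting → Trim work.

Variances on critical path: σ²_HVAC install=9.000, σ²_Painting=1.000, σ²_Trim work=2.778.
Largest is σ²_HVAC install = 9.000.

HVAC install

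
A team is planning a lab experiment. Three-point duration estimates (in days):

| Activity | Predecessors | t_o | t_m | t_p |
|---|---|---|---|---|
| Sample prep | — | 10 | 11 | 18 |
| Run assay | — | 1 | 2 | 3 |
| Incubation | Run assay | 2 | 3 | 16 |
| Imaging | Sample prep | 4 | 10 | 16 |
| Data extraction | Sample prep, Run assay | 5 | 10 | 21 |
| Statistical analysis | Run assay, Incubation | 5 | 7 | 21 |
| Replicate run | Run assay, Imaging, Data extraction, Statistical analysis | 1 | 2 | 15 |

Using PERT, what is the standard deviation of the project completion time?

te_Sample prep = (10 + 4·11 + 18)/6 = 72/6 = 12; σ²_Sample prep = ((18−10)/6)² = 1.778
te_Run assay = (1 + 4·2 + 3)/6 = 12/6 = 2; σ²_Run assay = ((3−1)/6)² = 0.111
te_Incubation = (2 + 4·3 + 16)/6 = 30/6 = 5; σ²_Incubation = ((16−2)/6)² = 5.444
te_Imaging = (4 + 4·10 + 16)/6 = 60/6 = 10; σ²_Imaging = ((16−4)/6)² = 4.000
te_Data extraction = (5 + 4·10 + 21)/6 = 66/6 = 11; σ²_Data extraction = ((21−5)/6)² = 7.111
te_Statistical analysis = (5 + 4·7 + 21)/6 = 54/6 = 9; σ²_Statistical analysis = ((21−5)/6)² = 7.111
te_Replicate run = (1 + 4·2 + 15)/6 = 24/6 = 4; σ²_Replicate run = ((15−1)/6)² = 5.444

Forward pass:
ES_Sample prep = 0; EF_Sample prep = 12
ES_Run assay = 0; EF_Run assay = 2
ES_Incubation = 2; EF_Incubation = 2+5 = 7
ES_Imaging = 12; EF_Imaging = 12+10 = 22
ES_Data extraction = max(EF_Sample prep=12, EF_Run assay=2) = 12; EF_Data extraction = 12+11 = 23
ES_Statistical analysis = max(EF_Run assay=2, EF_Incubation=7) = 7; EF_Statistical analysis = 7+9 = 16
ES_Replicate run = max(EF_Run assay=2, EF_Imaging=22, EF_Data extraction=23, EF_Statistical analysis=16) = 23; EF_Replicate run = 23+4 = 27
Expected project duration μ = 27 days. Critical path: Sample prep → Data extraction → Replicate run.

Variance along critical path = 1.778 + 7.111 + 5.444 = 14.333
σ = √14.333 = 3.786 days

3.79 days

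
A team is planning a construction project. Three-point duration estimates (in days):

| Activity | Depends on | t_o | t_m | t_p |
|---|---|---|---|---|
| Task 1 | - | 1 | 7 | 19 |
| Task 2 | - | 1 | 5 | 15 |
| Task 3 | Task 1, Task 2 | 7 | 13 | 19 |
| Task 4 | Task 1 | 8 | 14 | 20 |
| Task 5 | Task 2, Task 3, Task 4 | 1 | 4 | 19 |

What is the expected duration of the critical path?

28 days

te_Task 1 = (1 + 4·7 + 19)/6 = 48/6 = 8
te_Task 2 = (1 + 4·5 + 15)/6 = 36/6 = 6
te_Task 3 = (7 + 4·13 + 19)/6 = 78/6 = 13
te_Task 4 = (8 + 4·14 + 20)/6 = 84/6 = 14
te_Task 5 = (1 + 4·4 + 19)/6 = 36/6 = 6

Forward pass:
ES_Task 1 = 0; EF_Task 1 = 8
ES_Task 2 = 0; EF_Task 2 = 6
ES_Task 3 = max(EF_Task 1=8, EF_Task 2=6) = 8; EF_Task 3 = 8+13 = 21
ES_Task 4 = 8; EF_Task 4 = 8+14 = 22
ES_Task 5 = max(EF_Task 2=6, EF_Task 3=21, EF_Task 4=22) = 22; EF_Task 5 = 22+6 = 28
Expected project duration μ = 28 days. Critical path: Task 1 → Task 4 → Task 5.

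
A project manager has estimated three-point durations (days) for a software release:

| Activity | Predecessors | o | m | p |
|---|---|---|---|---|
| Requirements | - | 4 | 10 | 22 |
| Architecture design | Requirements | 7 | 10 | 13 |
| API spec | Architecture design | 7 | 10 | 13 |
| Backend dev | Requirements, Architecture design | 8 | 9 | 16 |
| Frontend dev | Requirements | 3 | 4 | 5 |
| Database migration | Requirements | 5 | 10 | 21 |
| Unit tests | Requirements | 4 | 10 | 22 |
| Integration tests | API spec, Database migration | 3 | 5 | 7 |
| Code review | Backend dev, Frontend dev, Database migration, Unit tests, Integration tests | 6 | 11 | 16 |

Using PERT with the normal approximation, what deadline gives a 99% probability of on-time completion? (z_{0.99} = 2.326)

55.8 days

te_Requirements = (4 + 4·10 + 22)/6 = 66/6 = 11; σ²_Requirements = ((22−4)/6)² = 9.000
te_Architecture design = (7 + 4·10 + 13)/6 = 60/6 = 10; σ²_Architecture design = ((13−7)/6)² = 1.000
te_API spec = (7 + 4·10 + 13)/6 = 60/6 = 10; σ²_API spec = ((13−7)/6)² = 1.000
te_Backend dev = (8 + 4·9 + 16)/6 = 60/6 = 10; σ²_Backend dev = ((16−8)/6)² = 1.778
te_Frontend dev = (3 + 4·4 + 5)/6 = 24/6 = 4; σ²_Frontend dev = ((5−3)/6)² = 0.111
te_Database migration = (5 + 4·10 + 21)/6 = 66/6 = 11; σ²_Database migration = ((21−5)/6)² = 7.111
te_Unit tests = (4 + 4·10 + 22)/6 = 66/6 = 11; σ²_Unit tests = ((22−4)/6)² = 9.000
te_Integration tests = (3 + 4·5 + 7)/6 = 30/6 = 5; σ²_Integration tests = ((7−3)/6)² = 0.444
te_Code review = (6 + 4·11 + 16)/6 = 66/6 = 11; σ²_Code review = ((16−6)/6)² = 2.778

Forward pass:
ES_Requirements = 0; EF_Requirements = 11
ES_Architecture design = 11; EF_Architecture design = 11+10 = 21
ES_API spec = 21; EF_API spec = 21+10 = 31
ES_Backend dev = max(EF_Requirements=11, EF_Architecture design=21) = 21; EF_Backend dev = 21+10 = 31
ES_Frontend dev = 11; EF_Frontend dev = 11+4 = 15
ES_Database migration = 11; EF_Database migration = 11+11 = 22
ES_Unit tests = 11; EF_Unit tests = 11+11 = 22
ES_Integration tests = max(EF_API spec=31, EF_Database migration=22) = 31; EF_Integration tests = 31+5 = 36
ES_Code review = max(EF_Backend dev=31, EF_Frontend dev=15, EF_Database migration=22, EF_Unit tests=22, EF_Integration tests=36) = 36; EF_Code review = 36+11 = 47
Expected project duration μ = 47 days. Critical path: Requirements → Architecture design → API spec → Integration tests → Code review.

Variance along critical path = 9.000 + 1.000 + 1.000 + 0.444 + 2.778 = 14.222; σ = 3.771 days.
D = μ + z·σ = 47 + 2.326·3.771 = 55.8 days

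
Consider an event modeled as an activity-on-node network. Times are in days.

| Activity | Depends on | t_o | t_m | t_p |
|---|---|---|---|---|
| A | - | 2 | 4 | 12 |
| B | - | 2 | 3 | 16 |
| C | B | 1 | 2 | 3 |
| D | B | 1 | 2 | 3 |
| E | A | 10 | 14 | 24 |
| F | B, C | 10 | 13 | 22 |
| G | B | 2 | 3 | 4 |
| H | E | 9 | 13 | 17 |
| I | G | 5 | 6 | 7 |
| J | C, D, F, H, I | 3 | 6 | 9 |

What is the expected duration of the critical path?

39 days

te_A = (2 + 4·4 + 12)/6 = 30/6 = 5
te_B = (2 + 4·3 + 16)/6 = 30/6 = 5
te_C = (1 + 4·2 + 3)/6 = 12/6 = 2
te_D = (1 + 4·2 + 3)/6 = 12/6 = 2
te_E = (10 + 4·14 + 24)/6 = 90/6 = 15
te_F = (10 + 4·13 + 22)/6 = 84/6 = 14
te_G = (2 + 4·3 + 4)/6 = 18/6 = 3
te_H = (9 + 4·13 + 17)/6 = 78/6 = 13
te_I = (5 + 4·6 + 7)/6 = 36/6 = 6
te_J = (3 + 4·6 + 9)/6 = 36/6 = 6

Forward pass:
ES_A = 0; EF_A = 5
ES_B = 0; EF_B = 5
ES_C = 5; EF_C = 5+2 = 7
ES_D = 5; EF_D = 5+2 = 7
ES_E = 5; EF_E = 5+15 = 20
ES_F = max(EF_B=5, EF_C=7) = 7; EF_F = 7+14 = 21
ES_G = 5; EF_G = 5+3 = 8
ES_H = 20; EF_H = 20+13 = 33
ES_I = 8; EF_I = 8+6 = 14
ES_J = max(EF_C=7, EF_D=7, EF_F=21, EF_H=33, EF_I=14) = 33; EF_J = 33+6 = 39
Expected project duration μ = 39 days. Critical path: A → E → H → J.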